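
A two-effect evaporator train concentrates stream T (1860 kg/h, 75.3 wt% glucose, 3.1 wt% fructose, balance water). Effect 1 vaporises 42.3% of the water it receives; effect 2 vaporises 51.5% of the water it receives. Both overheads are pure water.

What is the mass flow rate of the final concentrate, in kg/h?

water in feed = 1860×0.216 = 401.76 kg/h.
After stage 1: water left = (1−0.423)×401.76 = 231.82; stream total = 1690.1 kg/h.
After stage 2: water left = (1−0.515)×231.82 = 112.43; final concentrate = 1570.7 kg/h.

1571 kg/h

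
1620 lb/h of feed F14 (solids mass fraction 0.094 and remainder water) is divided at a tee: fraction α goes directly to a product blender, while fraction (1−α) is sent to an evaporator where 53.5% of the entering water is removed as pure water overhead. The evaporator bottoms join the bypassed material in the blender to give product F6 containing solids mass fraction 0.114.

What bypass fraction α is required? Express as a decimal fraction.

0.638

All 1620×0.094 = 152.28 lb/h of solids reaches F6, so F6 = 152.28/0.114 = 1335.8 lb/h and vapour = 284.21 lb/h.
The evaporator receives (1−α)·1620 of feed at 0.906 water and removes 0.535 of that water:
0.535×0.906×(1−α)×1620 = 284.21
(1−α) = 284.21/785.23 = 0.3619;  α = 0.6381.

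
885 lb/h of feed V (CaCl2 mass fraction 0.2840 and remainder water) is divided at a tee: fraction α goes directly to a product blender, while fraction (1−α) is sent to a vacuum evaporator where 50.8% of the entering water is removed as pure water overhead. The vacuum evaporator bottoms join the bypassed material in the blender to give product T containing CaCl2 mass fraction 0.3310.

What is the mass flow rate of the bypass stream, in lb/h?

539.5 lb/h

All 885×0.284 = 251.34 lb/h of CaCl2 reaches T, so T = 251.34/0.331 = 759.34 lb/h and vapour = 125.66 lb/h.
The evaporator receives (1−α)·885 of feed at 0.716 water and removes 0.508 of that water:
0.508×0.716×(1−α)×885 = 125.66
(1−α) = 125.66/321.9 = 0.3904;  α = 0.6096.
Bypass flow = 0.6096×885 = 539.51 lb/h.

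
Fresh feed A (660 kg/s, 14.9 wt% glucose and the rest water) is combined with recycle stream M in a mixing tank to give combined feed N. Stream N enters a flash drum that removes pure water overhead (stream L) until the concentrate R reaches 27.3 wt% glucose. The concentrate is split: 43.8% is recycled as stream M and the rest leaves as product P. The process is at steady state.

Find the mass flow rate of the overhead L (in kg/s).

Overall glucose balance (none leaves overhead): glucose in fresh feed = glucose in product, i.e. 660×0.149 = (1−0.438)·R·0.273.
R = 98.34/(0.273×0.562) = 640.96 kg/s.
Recycle M = 0.438×640.96 = 280.74 kg/s.
Combined feed N = 660 + 280.74 = 940.74 kg/s.
Overhead L = N − R = 940.74 − 640.96 = 299.78 kg/s.

299.8 kg/s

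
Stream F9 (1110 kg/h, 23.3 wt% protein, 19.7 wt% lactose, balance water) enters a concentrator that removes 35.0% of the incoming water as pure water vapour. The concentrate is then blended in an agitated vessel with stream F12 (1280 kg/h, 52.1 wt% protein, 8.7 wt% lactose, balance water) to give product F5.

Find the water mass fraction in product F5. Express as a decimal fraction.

Vapour removed = 0.350×0.570×1110 = 221.44 kg/h; concentrate = 888.56 kg/h.
water reaching the mixer = 411.25 (from concentrate) + 1280×0.392 = 913.01 kg/h.
Product flow = 888.56 + 1280 = 2168.6 kg/h; water fraction = 0.421.

0.421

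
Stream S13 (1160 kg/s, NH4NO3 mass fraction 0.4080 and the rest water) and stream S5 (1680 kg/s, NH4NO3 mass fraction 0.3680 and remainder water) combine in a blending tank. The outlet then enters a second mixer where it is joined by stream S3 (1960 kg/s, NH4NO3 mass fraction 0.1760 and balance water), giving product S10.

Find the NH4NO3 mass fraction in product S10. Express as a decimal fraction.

0.2993

Overall, product flow = 4800 kg/s.
NH4NO3 in = 1160×0.408 + 1680×0.368 + 1960×0.176 = 1436.5 kg/s.
NH4NO3 fraction in S10 = 0.2993.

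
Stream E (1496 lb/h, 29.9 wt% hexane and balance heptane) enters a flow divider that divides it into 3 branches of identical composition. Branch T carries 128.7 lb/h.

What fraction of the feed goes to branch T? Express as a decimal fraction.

Fraction to T = 128.7/1496 = 0.0860.

0.086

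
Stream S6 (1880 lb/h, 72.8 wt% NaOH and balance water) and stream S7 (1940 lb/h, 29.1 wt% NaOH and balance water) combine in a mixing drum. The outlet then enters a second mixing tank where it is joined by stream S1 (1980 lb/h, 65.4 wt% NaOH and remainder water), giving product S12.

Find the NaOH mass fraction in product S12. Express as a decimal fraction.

Overall, product flow = 5800 lb/h.
NaOH in = 1880×0.728 + 1940×0.291 + 1980×0.654 = 3228.1 lb/h.
NaOH fraction in S12 = 0.557.

0.557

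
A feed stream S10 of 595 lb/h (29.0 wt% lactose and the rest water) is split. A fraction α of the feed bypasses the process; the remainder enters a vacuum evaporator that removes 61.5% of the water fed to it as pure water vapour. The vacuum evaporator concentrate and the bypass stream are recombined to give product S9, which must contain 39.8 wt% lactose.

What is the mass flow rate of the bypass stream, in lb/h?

All 595×0.290 = 172.55 lb/h of lactose reaches S9, so S9 = 172.55/0.398 = 433.54 lb/h and vapour = 161.46 lb/h.
The evaporator receives (1−α)·595 of feed at 0.710 water and removes 0.615 of that water:
0.615×0.710×(1−α)×595 = 161.46
(1−α) = 161.46/259.81 = 0.6215;  α = 0.3785.
Bypass flow = 0.3785×595 = 225.24 lb/h.

225.2 lb/h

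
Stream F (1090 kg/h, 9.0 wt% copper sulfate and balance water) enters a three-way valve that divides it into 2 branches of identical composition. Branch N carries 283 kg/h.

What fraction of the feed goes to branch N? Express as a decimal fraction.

0.260

Fraction to N = 283/1090 = 0.2596.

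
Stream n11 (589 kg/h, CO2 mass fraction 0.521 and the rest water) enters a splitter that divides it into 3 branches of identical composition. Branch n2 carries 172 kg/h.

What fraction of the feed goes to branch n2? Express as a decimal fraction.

Fraction to n2 = 172/589 = 0.2920.

0.292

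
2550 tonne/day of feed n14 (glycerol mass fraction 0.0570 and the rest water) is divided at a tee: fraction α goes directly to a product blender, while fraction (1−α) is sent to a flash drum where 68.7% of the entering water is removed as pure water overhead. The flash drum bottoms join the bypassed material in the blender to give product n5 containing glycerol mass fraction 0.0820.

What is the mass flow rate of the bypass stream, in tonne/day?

All 2550×0.057 = 145.35 tonne/day of glycerol reaches n5, so n5 = 145.35/0.082 = 1772.6 tonne/day and vapour = 777.44 tonne/day.
The evaporator receives (1−α)·2550 of feed at 0.943 water and removes 0.687 of that water:
0.687×0.943×(1−α)×2550 = 777.44
(1−α) = 777.44/1652 = 0.4706;  α = 0.5294.
Bypass flow = 0.5294×2550 = 1350 tonne/day.

1350 tonne/day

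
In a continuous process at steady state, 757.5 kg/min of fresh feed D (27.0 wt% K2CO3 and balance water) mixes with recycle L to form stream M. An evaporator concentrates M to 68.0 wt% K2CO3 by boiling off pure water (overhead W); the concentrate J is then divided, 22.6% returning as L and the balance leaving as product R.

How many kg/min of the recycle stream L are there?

87.82 kg/min

Overall K2CO3 balance (none leaves overhead): K2CO3 in fresh feed = K2CO3 in product, i.e. 757.5×0.270 = (1−0.226)·J·0.680.
J = 204.53/(0.680×0.774) = 388.59 kg/min.
Recycle L = 0.226×388.59 = 87.822 kg/min.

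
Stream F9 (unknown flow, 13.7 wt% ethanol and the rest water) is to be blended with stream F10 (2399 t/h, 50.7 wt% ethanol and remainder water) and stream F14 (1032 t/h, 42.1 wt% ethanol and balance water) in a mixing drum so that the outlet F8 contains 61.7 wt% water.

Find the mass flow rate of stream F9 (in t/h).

Let F9 be the unknown flow. Total out = 3431 + F9.
water balance: 1780.2 + 0.863·F9 = 0.617·(3431 + F9)
(0.863 − 0.617)·F9 = 0.617×3431 − 1780.2 = 336.69
F9 = 336.69 / 0.246 = 1368.7 t/h

1369 t/h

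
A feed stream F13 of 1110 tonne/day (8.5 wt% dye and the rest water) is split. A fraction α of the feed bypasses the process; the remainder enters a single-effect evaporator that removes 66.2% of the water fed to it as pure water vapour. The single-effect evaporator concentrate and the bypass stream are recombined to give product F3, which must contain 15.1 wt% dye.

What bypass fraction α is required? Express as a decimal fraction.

0.278

All 1110×0.085 = 94.35 tonne/day of dye reaches F3, so F3 = 94.35/0.151 = 624.83 tonne/day and vapour = 485.17 tonne/day.
The evaporator receives (1−α)·1110 of feed at 0.915 water and removes 0.662 of that water:
0.662×0.915×(1−α)×1110 = 485.17
(1−α) = 485.17/672.36 = 0.7216;  α = 0.2784.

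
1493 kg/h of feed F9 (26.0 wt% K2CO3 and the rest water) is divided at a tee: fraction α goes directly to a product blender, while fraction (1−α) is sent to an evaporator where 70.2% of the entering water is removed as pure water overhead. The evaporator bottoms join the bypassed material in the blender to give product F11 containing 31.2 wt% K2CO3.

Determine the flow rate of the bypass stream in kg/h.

All 1493×0.260 = 388.18 kg/h of K2CO3 reaches F11, so F11 = 388.18/0.312 = 1244.2 kg/h and vapour = 248.83 kg/h.
The evaporator receives (1−α)·1493 of feed at 0.740 water and removes 0.702 of that water:
0.702×0.740×(1−α)×1493 = 248.83
(1−α) = 248.83/775.58 = 0.3208;  α = 0.6792.
Bypass flow = 0.6792×1493 = 1014 kg/h.

1014 kg/h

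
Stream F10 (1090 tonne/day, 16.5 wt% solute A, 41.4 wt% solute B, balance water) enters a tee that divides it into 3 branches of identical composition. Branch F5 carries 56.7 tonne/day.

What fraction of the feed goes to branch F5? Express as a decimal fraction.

0.052

Fraction to F5 = 56.7/1090 = 0.0520.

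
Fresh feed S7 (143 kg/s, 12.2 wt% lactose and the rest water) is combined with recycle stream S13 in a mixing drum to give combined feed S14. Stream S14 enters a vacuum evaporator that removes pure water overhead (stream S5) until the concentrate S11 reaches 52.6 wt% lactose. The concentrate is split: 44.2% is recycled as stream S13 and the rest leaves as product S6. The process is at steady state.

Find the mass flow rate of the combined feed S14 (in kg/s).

169.3 kg/s

Overall lactose balance (none leaves overhead): lactose in fresh feed = lactose in product, i.e. 143×0.122 = (1−0.442)·S11·0.526.
S11 = 17.446/(0.526×0.558) = 59.44 kg/s.
Recycle S13 = 0.442×59.44 = 26.272 kg/s.
Combined feed S14 = 143 + 26.272 = 169.27 kg/s.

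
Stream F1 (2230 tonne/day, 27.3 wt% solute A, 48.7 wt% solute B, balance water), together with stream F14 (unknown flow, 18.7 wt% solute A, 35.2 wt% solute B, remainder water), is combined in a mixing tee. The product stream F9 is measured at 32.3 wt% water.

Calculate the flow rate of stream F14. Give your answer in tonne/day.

Let F14 be the unknown flow. Total out = 2230 + F14.
water balance: 535.2 + 0.461·F14 = 0.323·(2230 + F14)
(0.461 − 0.323)·F14 = 0.323×2230 − 535.2 = 185.09
F14 = 185.09 / 0.138 = 1341.2 tonne/day

1341 tonne/day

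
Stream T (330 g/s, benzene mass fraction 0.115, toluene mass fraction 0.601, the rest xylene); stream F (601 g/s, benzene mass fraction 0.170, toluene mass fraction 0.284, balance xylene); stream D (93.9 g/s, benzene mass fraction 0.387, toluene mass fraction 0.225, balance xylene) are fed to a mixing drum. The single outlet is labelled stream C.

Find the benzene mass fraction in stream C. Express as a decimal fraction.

Total flow out = 330 + 601 + 93.9 = 1024.9 g/s.
benzene in = 330×0.115 + 601×0.170 + 93.9×0.387 = 176.46 g/s.
benzene mass fraction in C = 176.46/1024.9 = 0.172.

0.172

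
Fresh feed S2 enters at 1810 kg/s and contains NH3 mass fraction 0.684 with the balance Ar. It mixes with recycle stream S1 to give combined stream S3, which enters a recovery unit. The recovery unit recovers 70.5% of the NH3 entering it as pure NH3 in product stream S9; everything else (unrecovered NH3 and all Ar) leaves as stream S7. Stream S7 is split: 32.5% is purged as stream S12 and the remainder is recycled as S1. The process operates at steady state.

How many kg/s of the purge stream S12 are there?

720.2 kg/s

Ar enters only via S2 and leaves only via the purge: 1810×0.316 = 0.325×(Ar in S7), and the recovery unit passes all Ar, so Ar in S3 = Ar in S7 = 1759.9 kg/s.
NH3 in S3: m_A = 1810×0.684 + (1−0.325)·(1−0.705)·m_A, so m_A = 1238/0.8009 = 1545.9 kg/s.
S7 = (1−0.705)×1545.9 + 1759.9 = 2215.9 kg/s.
Purge S12 = 0.325×2215.9 = 720.17 kg/s.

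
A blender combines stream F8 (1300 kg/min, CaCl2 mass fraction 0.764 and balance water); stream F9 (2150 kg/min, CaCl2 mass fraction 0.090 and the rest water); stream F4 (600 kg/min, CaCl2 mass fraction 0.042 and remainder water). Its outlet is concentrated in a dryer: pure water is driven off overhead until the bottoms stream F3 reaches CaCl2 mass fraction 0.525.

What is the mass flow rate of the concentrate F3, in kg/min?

CaCl2 entering = 1300×0.764 + 2150×0.090 + 600×0.042 = 1211.9 kg/min.
All CaCl2 reports to F3, so F3 = 1211.9/0.525 = 2308.4 kg/min.

2308 kg/min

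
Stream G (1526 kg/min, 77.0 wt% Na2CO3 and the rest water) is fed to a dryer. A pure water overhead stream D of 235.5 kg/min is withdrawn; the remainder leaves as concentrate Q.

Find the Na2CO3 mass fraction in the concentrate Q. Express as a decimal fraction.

Na2CO3 is not removed: 1526×0.770 = 1175 kg/min of Na2CO3 enters Q.
Concentrate = 1526 − 235.5 = 1290.5 kg/min.
Mass fraction = 1175/1290.5 = 0.911.

0.911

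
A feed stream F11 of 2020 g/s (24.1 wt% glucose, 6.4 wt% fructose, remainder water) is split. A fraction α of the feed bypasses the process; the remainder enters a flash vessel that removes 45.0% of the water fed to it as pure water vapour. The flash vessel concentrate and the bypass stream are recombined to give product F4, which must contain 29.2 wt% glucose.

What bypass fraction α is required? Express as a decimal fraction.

All 2020×0.241 = 486.82 g/s of glucose reaches F4, so F4 = 486.82/0.292 = 1667.2 g/s and vapour = 352.81 g/s.
The evaporator receives (1−α)·2020 of feed at 0.695 water and removes 0.450 of that water:
0.450×0.695×(1−α)×2020 = 352.81
(1−α) = 352.81/631.75 = 0.5585;  α = 0.4415.

0.442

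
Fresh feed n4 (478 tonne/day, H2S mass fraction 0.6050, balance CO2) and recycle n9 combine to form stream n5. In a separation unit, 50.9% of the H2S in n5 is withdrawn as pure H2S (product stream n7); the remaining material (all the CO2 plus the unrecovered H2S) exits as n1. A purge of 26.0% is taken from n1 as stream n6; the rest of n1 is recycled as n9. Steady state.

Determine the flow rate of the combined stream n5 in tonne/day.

CO2 enters only via n4 and leaves only via the purge: 478×0.395 = 0.260×(CO2 in n1), and the separation unit passes all CO2, so CO2 in n5 = CO2 in n1 = 726.19 tonne/day.
H2S in n5: m_A = 478×0.605 + (1−0.260)·(1−0.509)·m_A, so m_A = 289.19/0.6367 = 454.23 tonne/day.
n5 = 454.23 + 726.19 = 1180.4 tonne/day.

1180 tonne/day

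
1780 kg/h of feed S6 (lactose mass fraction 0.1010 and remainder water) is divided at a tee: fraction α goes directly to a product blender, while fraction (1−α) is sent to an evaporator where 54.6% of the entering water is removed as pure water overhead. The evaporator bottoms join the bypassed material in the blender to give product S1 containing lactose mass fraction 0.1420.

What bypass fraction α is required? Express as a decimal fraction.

0.412

All 1780×0.101 = 179.78 kg/h of lactose reaches S1, so S1 = 179.78/0.142 = 1266.1 kg/h and vapour = 513.94 kg/h.
The evaporator receives (1−α)·1780 of feed at 0.899 water and removes 0.546 of that water:
0.546×0.899×(1−α)×1780 = 513.94
(1−α) = 513.94/873.72 = 0.5882;  α = 0.4118.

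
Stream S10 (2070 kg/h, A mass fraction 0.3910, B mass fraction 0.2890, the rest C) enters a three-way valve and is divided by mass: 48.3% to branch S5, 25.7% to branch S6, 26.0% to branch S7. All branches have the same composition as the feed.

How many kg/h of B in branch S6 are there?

153.7 kg/h

Branch S6 total = 0.257×2070 = 531.99 kg/h.
B in S6 = 0.289×531.99 = 153.75 kg/h.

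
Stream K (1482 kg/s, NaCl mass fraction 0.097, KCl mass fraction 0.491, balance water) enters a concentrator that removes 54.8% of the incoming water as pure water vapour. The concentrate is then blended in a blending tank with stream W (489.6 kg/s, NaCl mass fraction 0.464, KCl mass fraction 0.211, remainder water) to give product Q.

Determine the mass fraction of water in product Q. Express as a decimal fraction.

0.266

Vapour removed = 0.548×0.412×1482 = 334.6 kg/s; concentrate = 1147.4 kg/s.
water reaching the mixer = 275.98 (from concentrate) + 489.6×0.325 = 435.1 kg/s.
Product flow = 1147.4 + 489.6 = 1637 kg/s; water fraction = 0.266.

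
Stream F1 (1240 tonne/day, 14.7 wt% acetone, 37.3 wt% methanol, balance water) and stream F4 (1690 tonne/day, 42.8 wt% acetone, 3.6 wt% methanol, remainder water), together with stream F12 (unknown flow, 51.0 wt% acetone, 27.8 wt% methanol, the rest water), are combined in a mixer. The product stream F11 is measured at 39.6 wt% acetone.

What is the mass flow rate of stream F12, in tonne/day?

Let F12 be the unknown flow. Total out = 2930 + F12.
acetone balance: 905.6 + 0.510·F12 = 0.396·(2930 + F12)
(0.510 − 0.396)·F12 = 0.396×2930 − 905.6 = 254.68
F12 = 254.68 / 0.114 = 2234 tonne/day

2234 tonne/day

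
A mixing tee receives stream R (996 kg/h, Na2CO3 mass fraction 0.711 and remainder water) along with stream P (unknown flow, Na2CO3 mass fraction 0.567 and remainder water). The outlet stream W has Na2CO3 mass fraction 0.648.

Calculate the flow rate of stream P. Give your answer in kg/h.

774.7 kg/h

Let P be the unknown flow. Total out = 996 + P.
Na2CO3 balance: 708.16 + 0.567·P = 0.648·(996 + P)
(0.567 − 0.648)·P = 0.648×996 − 708.16 = -62.748
P = -62.748 / -0.081 = 774.67 kg/h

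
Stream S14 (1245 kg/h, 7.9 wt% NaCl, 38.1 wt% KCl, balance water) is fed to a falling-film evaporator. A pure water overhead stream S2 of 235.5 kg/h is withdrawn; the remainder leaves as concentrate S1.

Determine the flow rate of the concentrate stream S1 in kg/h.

1010 kg/h

Concentrate = 1245 − 235.5 = 1009.5 kg/h.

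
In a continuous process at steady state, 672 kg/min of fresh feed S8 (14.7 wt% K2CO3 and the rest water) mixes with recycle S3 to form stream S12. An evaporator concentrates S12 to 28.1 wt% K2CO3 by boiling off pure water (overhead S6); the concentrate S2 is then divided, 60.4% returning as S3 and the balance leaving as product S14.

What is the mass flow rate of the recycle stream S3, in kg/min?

Overall K2CO3 balance (none leaves overhead): K2CO3 in fresh feed = K2CO3 in product, i.e. 672×0.147 = (1−0.604)·S2·0.281.
S2 = 98.784/(0.281×0.396) = 887.74 kg/min.
Recycle S3 = 0.604×887.74 = 536.19 kg/min.

536.2 kg/min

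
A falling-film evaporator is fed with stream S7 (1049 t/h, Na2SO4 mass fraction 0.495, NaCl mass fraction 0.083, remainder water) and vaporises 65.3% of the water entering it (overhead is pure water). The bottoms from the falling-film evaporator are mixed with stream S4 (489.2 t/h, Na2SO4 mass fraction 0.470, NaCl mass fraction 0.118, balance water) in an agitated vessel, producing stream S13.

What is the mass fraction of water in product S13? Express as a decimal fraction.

Vapour removed = 0.653×0.422×1049 = 289.07 t/h; concentrate = 759.93 t/h.
water reaching the mixer = 153.61 (from concentrate) + 489.2×0.412 = 355.16 t/h.
Product flow = 759.93 + 489.2 = 1249.1 t/h; water fraction = 0.284.

0.284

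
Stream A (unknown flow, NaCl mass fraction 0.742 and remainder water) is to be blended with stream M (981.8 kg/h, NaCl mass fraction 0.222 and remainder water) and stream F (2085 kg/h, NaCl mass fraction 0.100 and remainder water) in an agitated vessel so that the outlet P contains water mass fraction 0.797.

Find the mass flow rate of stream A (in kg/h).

Let A be the unknown flow. Total out = 3066.8 + A.
water balance: 2640.3 + 0.258·A = 0.797·(3066.8 + A)
(0.258 − 0.797)·A = 0.797×3066.8 − 2640.3 = -196.1
A = -196.1 / -0.539 = 363.82 kg/h

363.8 kg/h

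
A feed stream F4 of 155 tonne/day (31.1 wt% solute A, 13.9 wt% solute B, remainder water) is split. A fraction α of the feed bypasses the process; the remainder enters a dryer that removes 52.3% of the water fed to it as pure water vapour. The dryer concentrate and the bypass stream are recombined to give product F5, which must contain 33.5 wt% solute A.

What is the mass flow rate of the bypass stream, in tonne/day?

All 155×0.311 = 48.205 tonne/day of solute A reaches F5, so F5 = 48.205/0.335 = 143.9 tonne/day and vapour = 11.104 tonne/day.
The evaporator receives (1−α)·155 of feed at 0.550 water and removes 0.523 of that water:
0.523×0.550×(1−α)×155 = 11.104
(1−α) = 11.104/44.586 = 0.2491;  α = 0.7509.
Bypass flow = 0.7509×155 = 116.4 tonne/day.

116.4 tonne/day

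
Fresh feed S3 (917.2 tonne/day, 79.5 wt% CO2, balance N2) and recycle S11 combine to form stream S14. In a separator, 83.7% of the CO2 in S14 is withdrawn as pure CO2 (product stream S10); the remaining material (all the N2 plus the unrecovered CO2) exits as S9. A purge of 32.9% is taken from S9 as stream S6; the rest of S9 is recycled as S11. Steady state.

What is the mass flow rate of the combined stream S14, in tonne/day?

N2 enters only via S3 and leaves only via the purge: 917.2×0.205 = 0.329×(N2 in S9), and the separator passes all N2, so N2 in S14 = N2 in S9 = 571.51 tonne/day.
CO2 in S14: m_A = 917.2×0.795 + (1−0.329)·(1−0.837)·m_A, so m_A = 729.17/0.8906 = 818.72 tonne/day.
S14 = 818.72 + 571.51 = 1390.2 tonne/day.

1390 tonne/day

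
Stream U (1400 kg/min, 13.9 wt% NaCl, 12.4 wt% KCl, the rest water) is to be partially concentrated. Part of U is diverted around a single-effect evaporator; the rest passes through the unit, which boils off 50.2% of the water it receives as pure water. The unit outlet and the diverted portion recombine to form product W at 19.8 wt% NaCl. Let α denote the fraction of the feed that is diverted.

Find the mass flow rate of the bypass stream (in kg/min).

272.4 kg/min

All 1400×0.139 = 194.6 kg/min of NaCl reaches W, so W = 194.6/0.198 = 982.83 kg/min and vapour = 417.17 kg/min.
The evaporator receives (1−α)·1400 of feed at 0.737 water and removes 0.502 of that water:
0.502×0.737×(1−α)×1400 = 417.17
(1−α) = 417.17/517.96 = 0.8054;  α = 0.1946.
Bypass flow = 0.1946×1400 = 272.43 kg/min.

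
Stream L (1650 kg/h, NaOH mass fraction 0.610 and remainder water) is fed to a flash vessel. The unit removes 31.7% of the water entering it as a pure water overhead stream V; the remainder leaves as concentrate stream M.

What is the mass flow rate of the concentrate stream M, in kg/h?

1446 kg/h

water entering = 1650×0.390 = 643.5 kg/h; overhead removed = 0.317×643.5 = 203.99 kg/h.
Concentrate = 1650 − 203.99 = 1446 kg/h.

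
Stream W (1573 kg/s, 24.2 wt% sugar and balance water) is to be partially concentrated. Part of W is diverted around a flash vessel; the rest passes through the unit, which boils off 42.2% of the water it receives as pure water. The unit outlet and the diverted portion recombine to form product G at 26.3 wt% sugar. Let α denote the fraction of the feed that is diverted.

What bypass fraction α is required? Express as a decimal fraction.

All 1573×0.242 = 380.67 kg/s of sugar reaches G, so G = 380.67/0.263 = 1447.4 kg/s and vapour = 125.6 kg/s.
The evaporator receives (1−α)·1573 of feed at 0.758 water and removes 0.422 of that water:
0.422×0.758×(1−α)×1573 = 125.6
(1−α) = 125.6/503.16 = 0.2496;  α = 0.7504.

0.750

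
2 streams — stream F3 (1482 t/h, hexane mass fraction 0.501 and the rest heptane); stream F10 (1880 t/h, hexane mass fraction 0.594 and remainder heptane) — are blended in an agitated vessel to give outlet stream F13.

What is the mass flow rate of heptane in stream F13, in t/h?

1503 t/h

heptane out = heptane in = 1482×0.499 + 1880×0.406 = 1502.8 t/h.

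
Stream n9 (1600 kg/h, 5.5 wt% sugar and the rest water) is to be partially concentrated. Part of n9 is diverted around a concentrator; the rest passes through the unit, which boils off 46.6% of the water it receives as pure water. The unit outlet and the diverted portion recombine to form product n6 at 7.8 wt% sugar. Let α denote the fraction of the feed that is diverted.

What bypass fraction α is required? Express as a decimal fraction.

All 1600×0.055 = 88 kg/h of sugar reaches n6, so n6 = 88/0.078 = 1128.2 kg/h and vapour = 471.79 kg/h.
The evaporator receives (1−α)·1600 of feed at 0.945 water and removes 0.466 of that water:
0.466×0.945×(1−α)×1600 = 471.79
(1−α) = 471.79/704.59 = 0.6696;  α = 0.3304.

0.330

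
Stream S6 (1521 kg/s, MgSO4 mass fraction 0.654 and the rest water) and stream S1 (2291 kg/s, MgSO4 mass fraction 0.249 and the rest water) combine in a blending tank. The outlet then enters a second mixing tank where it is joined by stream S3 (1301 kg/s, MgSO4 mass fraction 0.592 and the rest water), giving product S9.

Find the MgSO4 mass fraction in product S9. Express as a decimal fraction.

0.457

Overall, product flow = 5113 kg/s.
MgSO4 in = 1521×0.654 + 2291×0.249 + 1301×0.592 = 2335.4 kg/s.
MgSO4 fraction in S9 = 0.457.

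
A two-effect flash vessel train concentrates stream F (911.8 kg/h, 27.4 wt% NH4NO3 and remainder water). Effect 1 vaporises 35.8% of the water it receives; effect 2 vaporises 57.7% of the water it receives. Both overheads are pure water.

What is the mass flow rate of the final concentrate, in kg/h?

water in feed = 911.8×0.726 = 661.97 kg/h.
After stage 1: water left = (1−0.358)×661.97 = 424.98; stream total = 674.82 kg/h.
After stage 2: water left = (1−0.577)×424.98 = 179.77; final concentrate = 429.6 kg/h.

429.6 kg/h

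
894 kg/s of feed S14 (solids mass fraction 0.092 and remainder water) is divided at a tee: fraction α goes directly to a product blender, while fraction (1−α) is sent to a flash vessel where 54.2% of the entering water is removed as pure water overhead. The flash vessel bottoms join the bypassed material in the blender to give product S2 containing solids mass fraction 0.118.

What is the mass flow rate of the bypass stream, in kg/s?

493.7 kg/s

All 894×0.092 = 82.248 kg/s of solids reaches S2, so S2 = 82.248/0.118 = 697.02 kg/s and vapour = 196.98 kg/s.
The evaporator receives (1−α)·894 of feed at 0.908 water and removes 0.542 of that water:
0.542×0.908×(1−α)×894 = 196.98
(1−α) = 196.98/439.97 = 0.4477;  α = 0.5523.
Bypass flow = 0.5523×894 = 493.74 kg/s.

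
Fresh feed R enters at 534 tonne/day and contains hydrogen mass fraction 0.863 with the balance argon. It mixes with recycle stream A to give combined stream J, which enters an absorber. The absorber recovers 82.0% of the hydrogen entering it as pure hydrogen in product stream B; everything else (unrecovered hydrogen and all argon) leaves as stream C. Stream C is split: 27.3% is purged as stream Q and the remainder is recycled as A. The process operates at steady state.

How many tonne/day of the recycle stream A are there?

264.2 tonne/day

argon enters only via R and leaves only via the purge: 534×0.137 = 0.273×(argon in C), and the absorber passes all argon, so argon in J = argon in C = 267.98 tonne/day.
hydrogen in J: m_A = 534×0.863 + (1−0.273)·(1−0.820)·m_A, so m_A = 460.84/0.8691 = 530.23 tonne/day.
C = (1−0.820)×530.23 + 267.98 = 363.42 tonne/day.
Recycle A = (1−0.273)×363.42 = 264.21 tonne/day.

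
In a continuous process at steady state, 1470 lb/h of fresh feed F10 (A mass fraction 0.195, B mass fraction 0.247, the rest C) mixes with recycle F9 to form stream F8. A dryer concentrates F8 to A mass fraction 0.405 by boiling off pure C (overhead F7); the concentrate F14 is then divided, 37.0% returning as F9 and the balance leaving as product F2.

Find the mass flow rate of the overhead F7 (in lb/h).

762.2 lb/h

Overall A balance (none leaves overhead): A in fresh feed = A in product, i.e. 1470×0.195 = (1−0.370)·F14·0.405.
F14 = 286.65/(0.405×0.630) = 1123.5 lb/h.
Recycle F9 = 0.370×1123.5 = 415.68 lb/h.
Combined feed F8 = 1470 + 415.68 = 1885.7 lb/h.
Overhead F7 = F8 − F14 = 1885.7 − 1123.5 = 762.22 lb/h.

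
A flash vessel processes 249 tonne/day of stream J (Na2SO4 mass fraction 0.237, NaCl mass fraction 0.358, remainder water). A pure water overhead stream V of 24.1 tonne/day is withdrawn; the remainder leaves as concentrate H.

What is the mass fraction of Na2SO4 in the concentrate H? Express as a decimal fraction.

Na2SO4 is not removed: 249×0.237 = 59.013 tonne/day of Na2SO4 enters H.
Concentrate = 249 − 24.1 = 224.9 tonne/day.
Mass fraction = 59.013/224.9 = 0.262.

0.262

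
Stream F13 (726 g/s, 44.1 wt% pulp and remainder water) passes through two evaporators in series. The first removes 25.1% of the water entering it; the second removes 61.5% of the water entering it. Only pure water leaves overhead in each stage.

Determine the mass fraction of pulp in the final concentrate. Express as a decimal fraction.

water in feed = 726×0.559 = 405.83 g/s.
After stage 1: water left = (1−0.251)×405.83 = 303.97; stream total = 624.14 g/s.
After stage 2: water left = (1−0.615)×303.97 = 117.03; final concentrate = 437.19 g/s.
pulp fraction = 320.17/437.19 = 0.732.

0.732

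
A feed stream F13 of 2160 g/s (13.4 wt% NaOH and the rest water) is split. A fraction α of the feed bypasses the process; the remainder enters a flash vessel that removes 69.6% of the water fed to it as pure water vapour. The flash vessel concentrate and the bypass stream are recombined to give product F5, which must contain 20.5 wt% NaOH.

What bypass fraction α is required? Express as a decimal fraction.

0.425

All 2160×0.134 = 289.44 g/s of NaOH reaches F5, so F5 = 289.44/0.205 = 1411.9 g/s and vapour = 748.1 g/s.
The evaporator receives (1−α)·2160 of feed at 0.866 water and removes 0.696 of that water:
0.696×0.866×(1−α)×2160 = 748.1
(1−α) = 748.1/1301.9 = 0.5746;  α = 0.4254.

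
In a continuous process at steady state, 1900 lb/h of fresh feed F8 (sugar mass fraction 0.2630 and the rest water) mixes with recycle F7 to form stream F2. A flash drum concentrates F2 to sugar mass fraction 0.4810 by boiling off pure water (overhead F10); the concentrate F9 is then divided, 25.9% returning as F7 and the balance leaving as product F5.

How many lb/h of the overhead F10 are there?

Overall sugar balance (none leaves overhead): sugar in fresh feed = sugar in product, i.e. 1900×0.263 = (1−0.259)·F9·0.481.
F9 = 499.7/(0.481×0.741) = 1402 lb/h.
Recycle F7 = 0.259×1402 = 363.12 lb/h.
Combined feed F2 = 1900 + 363.12 = 2263.1 lb/h.
Overhead F10 = F2 − F9 = 2263.1 − 1402 = 861.12 lb/h.

861.1 lb/h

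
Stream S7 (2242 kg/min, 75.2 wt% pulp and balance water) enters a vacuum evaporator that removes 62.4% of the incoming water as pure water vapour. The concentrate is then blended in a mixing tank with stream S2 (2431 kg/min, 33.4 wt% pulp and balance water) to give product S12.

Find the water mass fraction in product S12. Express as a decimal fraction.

0.4226

Vapour removed = 0.624×0.248×2242 = 346.95 kg/min; concentrate = 1895 kg/min.
water reaching the mixer = 209.06 (from concentrate) + 2431×0.666 = 1828.1 kg/min.
Product flow = 1895 + 2431 = 4326 kg/min; water fraction = 0.4226.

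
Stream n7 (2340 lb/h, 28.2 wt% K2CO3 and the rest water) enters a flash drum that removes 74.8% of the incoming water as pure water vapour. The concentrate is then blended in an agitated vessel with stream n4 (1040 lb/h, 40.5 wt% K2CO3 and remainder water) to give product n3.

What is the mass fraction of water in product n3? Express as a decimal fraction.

0.4908

Vapour removed = 0.748×0.718×2340 = 1256.7 lb/h; concentrate = 1083.3 lb/h.
water reaching the mixer = 423.39 (from concentrate) + 1040×0.595 = 1042.2 lb/h.
Product flow = 1083.3 + 1040 = 2123.3 lb/h; water fraction = 0.4908.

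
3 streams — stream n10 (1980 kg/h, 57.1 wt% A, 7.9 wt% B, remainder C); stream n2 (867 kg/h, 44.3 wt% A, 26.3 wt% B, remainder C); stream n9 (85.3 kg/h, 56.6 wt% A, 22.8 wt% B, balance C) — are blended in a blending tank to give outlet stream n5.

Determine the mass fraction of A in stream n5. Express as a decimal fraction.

0.533

Total flow out = 1980 + 867 + 85.3 = 2932.3 kg/h.
A in = 1980×0.571 + 867×0.443 + 85.3×0.566 = 1562.9 kg/h.
A mass fraction in n5 = 1562.9/2932.3 = 0.533.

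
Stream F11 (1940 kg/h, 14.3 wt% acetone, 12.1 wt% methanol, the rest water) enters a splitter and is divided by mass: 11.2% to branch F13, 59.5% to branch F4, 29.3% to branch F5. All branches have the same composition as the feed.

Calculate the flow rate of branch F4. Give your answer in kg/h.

Branch F4 flow = 0.595×1940 = 1154.3 kg/h.

1154 kg/h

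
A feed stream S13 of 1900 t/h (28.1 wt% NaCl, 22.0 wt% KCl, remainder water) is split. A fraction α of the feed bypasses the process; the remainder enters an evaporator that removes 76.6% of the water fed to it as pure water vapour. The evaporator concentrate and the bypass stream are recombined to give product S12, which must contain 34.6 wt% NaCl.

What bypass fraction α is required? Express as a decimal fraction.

0.509

All 1900×0.281 = 533.9 t/h of NaCl reaches S12, so S12 = 533.9/0.346 = 1543.1 t/h and vapour = 356.94 t/h.
The evaporator receives (1−α)·1900 of feed at 0.499 water and removes 0.766 of that water:
0.766×0.499×(1−α)×1900 = 356.94
(1−α) = 356.94/726.24 = 0.4915;  α = 0.5085.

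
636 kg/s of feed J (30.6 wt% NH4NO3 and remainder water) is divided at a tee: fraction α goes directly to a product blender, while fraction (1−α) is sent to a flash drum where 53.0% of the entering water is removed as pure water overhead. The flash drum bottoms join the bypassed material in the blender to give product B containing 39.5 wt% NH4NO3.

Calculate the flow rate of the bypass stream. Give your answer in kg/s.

All 636×0.306 = 194.62 kg/s of NH4NO3 reaches B, so B = 194.62/0.395 = 492.7 kg/s and vapour = 143.3 kg/s.
The evaporator receives (1−α)·636 of feed at 0.694 water and removes 0.530 of that water:
0.530×0.694×(1−α)×636 = 143.3
(1−α) = 143.3/233.93 = 0.6126;  α = 0.3874.
Bypass flow = 0.3874×636 = 246.4 kg/s.

246.4 kg/s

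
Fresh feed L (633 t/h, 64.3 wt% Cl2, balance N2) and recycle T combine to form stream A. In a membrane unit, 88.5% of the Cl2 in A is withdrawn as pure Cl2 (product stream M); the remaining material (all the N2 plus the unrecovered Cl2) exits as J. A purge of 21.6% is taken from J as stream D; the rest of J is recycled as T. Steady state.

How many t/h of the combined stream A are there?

1494 t/h

N2 enters only via L and leaves only via the purge: 633×0.357 = 0.216×(N2 in J), and the membrane unit passes all N2, so N2 in A = N2 in J = 1046.2 t/h.
Cl2 in A: m_A = 633×0.643 + (1−0.216)·(1−0.885)·m_A, so m_A = 407.02/0.9098 = 447.35 t/h.
A = 447.35 + 1046.2 = 1493.6 t/h.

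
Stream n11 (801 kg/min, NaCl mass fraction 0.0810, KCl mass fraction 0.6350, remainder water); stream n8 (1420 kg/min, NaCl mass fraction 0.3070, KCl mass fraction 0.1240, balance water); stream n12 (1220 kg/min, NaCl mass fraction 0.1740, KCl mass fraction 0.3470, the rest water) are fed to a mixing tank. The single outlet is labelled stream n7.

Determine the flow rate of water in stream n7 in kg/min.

water out = water in = 801×0.284 + 1420×0.569 + 1220×0.479 = 1619.8 kg/min.

1620 kg/min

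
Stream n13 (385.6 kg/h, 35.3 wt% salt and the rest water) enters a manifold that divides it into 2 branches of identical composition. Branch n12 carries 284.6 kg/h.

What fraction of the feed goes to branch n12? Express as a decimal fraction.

0.738

Fraction to n12 = 284.6/385.6 = 0.7381.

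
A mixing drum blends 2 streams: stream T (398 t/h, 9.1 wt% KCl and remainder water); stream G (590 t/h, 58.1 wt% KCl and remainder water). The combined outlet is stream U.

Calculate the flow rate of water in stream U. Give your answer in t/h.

water out = water in = 398×0.909 + 590×0.419 = 608.99 t/h.

609 t/h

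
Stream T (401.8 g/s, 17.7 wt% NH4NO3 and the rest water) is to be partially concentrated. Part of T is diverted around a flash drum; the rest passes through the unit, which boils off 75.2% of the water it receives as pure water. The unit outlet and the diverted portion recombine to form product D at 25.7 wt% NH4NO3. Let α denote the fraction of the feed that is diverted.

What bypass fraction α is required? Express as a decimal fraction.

All 401.8×0.177 = 71.119 g/s of NH4NO3 reaches D, so D = 71.119/0.257 = 276.73 g/s and vapour = 125.07 g/s.
The evaporator receives (1−α)·401.8 of feed at 0.823 water and removes 0.752 of that water:
0.752×0.823×(1−α)×401.8 = 125.07
(1−α) = 125.07/248.67 = 0.5030;  α = 0.4970.

0.497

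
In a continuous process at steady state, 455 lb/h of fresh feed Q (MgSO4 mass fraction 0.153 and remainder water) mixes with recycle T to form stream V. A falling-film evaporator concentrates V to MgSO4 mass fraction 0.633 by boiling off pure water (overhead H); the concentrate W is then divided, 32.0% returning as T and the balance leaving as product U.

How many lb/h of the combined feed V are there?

Overall MgSO4 balance (none leaves overhead): MgSO4 in fresh feed = MgSO4 in product, i.e. 455×0.153 = (1−0.320)·W·0.633.
W = 69.615/(0.633×0.680) = 161.73 lb/h.
Recycle T = 0.320×161.73 = 51.754 lb/h.
Combined feed V = 455 + 51.754 = 506.75 lb/h.

506.8 lb/h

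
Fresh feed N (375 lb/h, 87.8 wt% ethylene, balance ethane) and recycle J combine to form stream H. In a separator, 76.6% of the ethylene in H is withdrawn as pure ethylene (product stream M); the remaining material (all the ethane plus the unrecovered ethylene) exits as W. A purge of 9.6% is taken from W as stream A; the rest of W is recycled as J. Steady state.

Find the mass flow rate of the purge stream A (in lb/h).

55.13 lb/h

ethane enters only via N and leaves only via the purge: 375×0.122 = 0.096×(ethane in W), and the separator passes all ethane, so ethane in H = ethane in W = 476.56 lb/h.
ethylene in H: m_A = 375×0.878 + (1−0.096)·(1−0.766)·m_A, so m_A = 329.25/0.7885 = 417.58 lb/h.
W = (1−0.766)×417.58 + 476.56 = 574.28 lb/h.
Purge A = 0.096×574.28 = 55.131 lb/h.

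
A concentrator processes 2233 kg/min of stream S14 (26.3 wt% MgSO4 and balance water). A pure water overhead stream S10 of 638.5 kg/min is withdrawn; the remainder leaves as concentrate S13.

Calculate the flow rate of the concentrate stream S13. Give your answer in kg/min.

Concentrate = 2233 − 638.5 = 1594.5 kg/min.

1594 kg/min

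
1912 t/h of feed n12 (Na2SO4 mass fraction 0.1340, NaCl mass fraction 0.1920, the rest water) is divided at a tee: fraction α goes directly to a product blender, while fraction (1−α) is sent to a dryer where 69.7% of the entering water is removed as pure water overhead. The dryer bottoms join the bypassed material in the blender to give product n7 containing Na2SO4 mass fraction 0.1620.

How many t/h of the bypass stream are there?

1209 t/h

All 1912×0.134 = 256.21 t/h of Na2SO4 reaches n7, so n7 = 256.21/0.162 = 1581.5 t/h and vapour = 330.47 t/h.
The evaporator receives (1−α)·1912 of feed at 0.674 water and removes 0.697 of that water:
0.697×0.674×(1−α)×1912 = 330.47
(1−α) = 330.47/898.22 = 0.3679;  α = 0.6321.
Bypass flow = 0.6321×1912 = 1208.5 t/h.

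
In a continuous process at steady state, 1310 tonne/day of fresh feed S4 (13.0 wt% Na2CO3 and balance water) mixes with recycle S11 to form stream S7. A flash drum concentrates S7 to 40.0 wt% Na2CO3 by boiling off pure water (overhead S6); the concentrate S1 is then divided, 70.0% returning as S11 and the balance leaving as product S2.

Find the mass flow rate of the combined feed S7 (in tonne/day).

2303 tonne/day

Overall Na2CO3 balance (none leaves overhead): Na2CO3 in fresh feed = Na2CO3 in product, i.e. 1310×0.130 = (1−0.700)·S1·0.400.
S1 = 170.3/(0.400×0.300) = 1419.2 tonne/day.
Recycle S11 = 0.700×1419.2 = 993.42 tonne/day.
Combined feed S7 = 1310 + 993.42 = 2303.4 tonne/day.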